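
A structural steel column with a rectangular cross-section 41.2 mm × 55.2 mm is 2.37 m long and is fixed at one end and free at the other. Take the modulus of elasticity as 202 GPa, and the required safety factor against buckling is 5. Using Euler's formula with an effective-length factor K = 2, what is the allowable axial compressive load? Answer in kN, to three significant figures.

P_allow = 5.71 kN

Buckling occurs about the weak axis: I_min = h·b³/12 = 55.2×41.2³/12 = 321700 mm⁴ (b = 41.2 mm is the smaller dimension).
Effective length L_e = KL = 2×2.37 m = 4740 mm.
Euler critical load P_cr = π²EI/L_e² = π²×202000×321700/4740² = 28550 N.
P_allow = P_cr/n = 28550/5 = 5709 N.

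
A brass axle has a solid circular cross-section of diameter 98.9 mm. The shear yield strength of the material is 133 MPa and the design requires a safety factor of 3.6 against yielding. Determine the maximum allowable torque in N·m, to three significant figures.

T_allow = 7020 N·m

τ_allow = 133/3.6 = 36.94 MPa.
For a solid shaft T_allow = τ_allow·πd³/16; πd³/16 = π×98.9³/16 = 189900 mm³.
T_allow = 36.94×189900 = 7.017×10^6 N·mm = 7017 N·m.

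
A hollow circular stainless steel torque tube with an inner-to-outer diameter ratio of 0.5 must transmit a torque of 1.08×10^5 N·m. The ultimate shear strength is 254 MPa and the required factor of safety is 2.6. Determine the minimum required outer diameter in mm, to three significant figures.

d_o = 182 mm

τ_allow = 254/2.6 = 97.69 MPa.
For a hollow shaft τ = 16T/[πd_o³(1−k⁴)] with k = 0.5, so 1−k⁴ = 0.9375.
d_o³ = 16T/[π τ_allow (1−k⁴)] = 16×1.0800×10^8/(π×97.69×0.9375) = 6.006×10^6 mm³.
d_o = 181.8 mm.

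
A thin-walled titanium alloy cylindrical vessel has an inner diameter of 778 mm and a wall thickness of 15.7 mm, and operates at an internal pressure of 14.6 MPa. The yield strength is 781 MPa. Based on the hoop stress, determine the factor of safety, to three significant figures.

n = 2.16

σ_h = pD/(2t) = 14.6×778/(2×15.7) = 361.7 MPa.
n = 781/361.7 = 2.159.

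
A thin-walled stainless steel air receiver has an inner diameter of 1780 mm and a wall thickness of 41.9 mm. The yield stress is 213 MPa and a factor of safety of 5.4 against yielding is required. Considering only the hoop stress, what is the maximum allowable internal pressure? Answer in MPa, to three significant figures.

σ_allow = 213/5.4 = 39.44 MPa.
σ_h = pD/(2t) → p_allow = 2σ_allow t/D = 2×39.44×41.9/1780 = 1.857 MPa.

p_allow = 1.86 MPa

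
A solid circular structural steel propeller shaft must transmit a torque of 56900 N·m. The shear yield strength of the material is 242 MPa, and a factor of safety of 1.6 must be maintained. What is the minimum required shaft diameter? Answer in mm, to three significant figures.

d = 124 mm

Allowable shear stress τ_allow = 242/1.6 = 151.2 MPa.
For a solid shaft τ = 16T/(πd³), so d³ = 16T/(π τ_allow) = 16×5.6900×10^7/(π×151.2) = 1.916×10^6 mm³.
d = (1.916×10^6)^(1/3) = 124.2 mm.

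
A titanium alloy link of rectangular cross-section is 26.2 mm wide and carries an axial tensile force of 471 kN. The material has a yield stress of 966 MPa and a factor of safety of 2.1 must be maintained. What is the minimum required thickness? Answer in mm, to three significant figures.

t = 39.1 mm

σ_allow = 966/2.1 = 460.0 MPa.
Required area A = F/σ_allow = 471000/460.0 = 1024 mm².
t = A/w = 1024/26.2 = 39.08 mm.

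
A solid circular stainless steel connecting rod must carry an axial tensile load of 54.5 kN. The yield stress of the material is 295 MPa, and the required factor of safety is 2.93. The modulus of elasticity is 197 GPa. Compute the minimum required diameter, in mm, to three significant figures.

d = 26.3 mm

Allowable stress σ_allow = 295/2.93 = 100.7 MPa.
Required area A = F/σ_allow = 54500/100.7 = 541.3 mm².
A = πd²/4 → d = √(4A/π) = 26.25 mm.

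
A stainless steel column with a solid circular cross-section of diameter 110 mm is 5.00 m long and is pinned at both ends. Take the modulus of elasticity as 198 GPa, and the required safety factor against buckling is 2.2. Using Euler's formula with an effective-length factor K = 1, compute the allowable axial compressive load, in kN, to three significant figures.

I = πd⁴/64 = π×110⁴/64 = 7.187×10^6 mm⁴.
Effective length L_e = KL = 1×5.00 m = 5000 mm.
Euler critical load P_cr = π²EI/L_e² = π²×198000×7.187×10^6/5000² = 561800 N.
P_allow = P_cr/n = 561800/2.2 = 255400 N.

P_allow = 255 kN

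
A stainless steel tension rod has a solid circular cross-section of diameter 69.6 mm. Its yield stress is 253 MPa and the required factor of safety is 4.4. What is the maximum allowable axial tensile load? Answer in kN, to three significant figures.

F_allow = 219 kN

σ_allow = 253/4.4 = 57.50 MPa.
A = πd²/4 = π×69.6²/4 = 3805 mm².
F_allow = σ_allow × A = 57.50×3805 = 218800 N.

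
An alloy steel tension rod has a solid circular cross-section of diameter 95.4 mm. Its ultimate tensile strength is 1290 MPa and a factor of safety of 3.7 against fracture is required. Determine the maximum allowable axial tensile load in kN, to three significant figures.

σ_allow = 1290/3.7 = 348.6 MPa.
A = πd²/4 = π×95.4²/4 = 7148 mm².
F_allow = σ_allow × A = 348.6×7148 = 2.492×10^6 N.

F_allow = 2490 kN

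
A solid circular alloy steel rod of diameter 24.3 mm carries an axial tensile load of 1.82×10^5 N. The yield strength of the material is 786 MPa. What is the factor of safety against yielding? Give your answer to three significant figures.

n = 2.00

A = πd²/4 = 463.8 mm².
σ = F/A = 182000/463.8 = 392.4 MPa.
n = 786/392.4 = 2.003.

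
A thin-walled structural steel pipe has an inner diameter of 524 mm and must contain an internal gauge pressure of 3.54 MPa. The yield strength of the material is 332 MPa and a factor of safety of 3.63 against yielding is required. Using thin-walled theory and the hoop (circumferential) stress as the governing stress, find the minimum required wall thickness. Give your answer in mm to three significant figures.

t = 10.1 mm

σ_allow = 332/3.63 = 91.46 MPa.
Hoop stress σ_h = pD/(2t), so t = pD/(2σ_allow) = 3.54×524/(2×91.46) = 10.14 mm.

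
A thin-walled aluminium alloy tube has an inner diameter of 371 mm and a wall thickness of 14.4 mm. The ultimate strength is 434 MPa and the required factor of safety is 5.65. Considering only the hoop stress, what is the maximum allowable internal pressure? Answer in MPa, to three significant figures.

p_allow = 5.96 MPa

σ_allow = 434/5.65 = 76.81 MPa.
σ_h = pD/(2t) → p_allow = 2σ_allow t/D = 2×76.81×14.4/371 = 5.963 MPa.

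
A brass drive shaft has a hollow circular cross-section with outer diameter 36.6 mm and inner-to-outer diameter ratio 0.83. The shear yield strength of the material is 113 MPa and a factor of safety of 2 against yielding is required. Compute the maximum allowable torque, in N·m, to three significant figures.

τ_allow = 113/2 = 56.50 MPa.
For a hollow shaft T_allow = τ_allow·πd_o³(1−k⁴)/16 with 1−k⁴ = 0.5254, so πd_o³(1−k⁴)/16 = 5058 mm³.
T_allow = 56.50×5058 = 285800 N·mm = 285.8 N·m.

T_allow = 286 N·m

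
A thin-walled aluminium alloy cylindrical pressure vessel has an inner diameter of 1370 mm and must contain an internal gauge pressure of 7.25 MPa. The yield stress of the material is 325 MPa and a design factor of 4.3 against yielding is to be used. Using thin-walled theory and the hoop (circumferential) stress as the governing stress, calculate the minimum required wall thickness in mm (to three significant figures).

t = 65.7 mm

σ_allow = 325/4.3 = 75.58 MPa.
Hoop stress σ_h = pD/(2t), so t = pD/(2σ_allow) = 7.25×1370/(2×75.58) = 65.71 mm.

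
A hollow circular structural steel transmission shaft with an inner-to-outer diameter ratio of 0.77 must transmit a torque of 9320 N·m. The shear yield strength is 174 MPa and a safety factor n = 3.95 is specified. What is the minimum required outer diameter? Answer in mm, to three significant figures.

τ_allow = 174/3.95 = 44.05 MPa.
For a hollow shaft τ = 16T/[πd_o³(1−k⁴)] with k = 0.77, so 1−k⁴ = 0.6485.
d_o³ = 16T/[π τ_allow (1−k⁴)] = 16×9320000/(π×44.05×0.6485) = 1.662×10^6 mm³.
d_o = 118.4 mm.

d_o = 118 mm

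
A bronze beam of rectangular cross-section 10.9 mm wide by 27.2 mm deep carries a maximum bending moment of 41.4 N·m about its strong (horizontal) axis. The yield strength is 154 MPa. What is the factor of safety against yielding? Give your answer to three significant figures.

Section modulus S = bh²/6 = 10.9×27.2²/6 = 1344 mm³.
σ = M/S = 41400/1344 = 30.80 MPa.
n = 154/30.80 = 5.000.

n = 5.00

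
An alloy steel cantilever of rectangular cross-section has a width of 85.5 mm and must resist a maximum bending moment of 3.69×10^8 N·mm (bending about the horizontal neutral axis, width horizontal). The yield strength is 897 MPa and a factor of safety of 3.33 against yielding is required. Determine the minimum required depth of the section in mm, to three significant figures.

h = 310 mm

σ_allow = 897/3.33 = 269.4 MPa.
For a rectangular section σ = 6M/(bh²), so h² = 6M/(b σ_allow) = 6×3.6900×10^8/(85.5×269.4) = 96130 mm².
h = 310.0 mm.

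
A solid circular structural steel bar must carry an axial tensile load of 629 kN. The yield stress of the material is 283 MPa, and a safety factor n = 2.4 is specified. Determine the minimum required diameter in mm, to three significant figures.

Allowable stress σ_allow = 283/2.4 = 117.9 MPa.
Required area A = F/σ_allow = 629000/117.9 = 5334 mm².
A = πd²/4 → d = √(4A/π) = 82.41 mm.

d = 82.4 mm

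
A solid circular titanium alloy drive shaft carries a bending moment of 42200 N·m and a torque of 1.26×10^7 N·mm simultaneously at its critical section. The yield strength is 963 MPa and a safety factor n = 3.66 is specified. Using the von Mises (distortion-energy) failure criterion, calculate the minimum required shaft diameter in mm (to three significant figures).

d = 119 mm

σ_allow = σ_y/n = 963/3.66 = 263.1 MPa.
For a solid shaft σ_b = 32M/(πd³) and τ = 16T/(πd³), so the von Mises stress is σ' = (16/πd³)·√(4M²+3T²).
√(4M²+3T²) = √(4×(4.220×10^7)² + 3×(1.260×10^7)²) = 8.718×10^7 N·mm.
d³ = 16×8.718×10^7/(π×263.1) = 1.687×10^6 mm³.
d = 119.1 mm.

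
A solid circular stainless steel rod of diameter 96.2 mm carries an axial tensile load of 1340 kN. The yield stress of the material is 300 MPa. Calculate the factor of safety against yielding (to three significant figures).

n = 1.63

A = πd²/4 = 7268 mm².
σ = F/A = 1340000/7268 = 184.4 MPa.
n = 300/184.4 = 1.627.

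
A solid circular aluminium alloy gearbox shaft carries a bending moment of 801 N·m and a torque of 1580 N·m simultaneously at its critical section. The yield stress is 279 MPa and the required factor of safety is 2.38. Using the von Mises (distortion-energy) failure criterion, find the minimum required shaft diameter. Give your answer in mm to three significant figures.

d = 51.6 mm

σ_allow = σ_y/n = 279/2.38 = 117.2 MPa.
For a solid shaft σ_b = 32M/(πd³) and τ = 16T/(πd³), so the von Mises stress is σ' = (16/πd³)·√(4M²+3T²).
√(4M²+3T²) = √(4×(801000)² + 3×(1.580×10^6)²) = 3.171×10^6 N·mm.
d³ = 16×3.171×10^6/(π×117.2) = 137800 mm³.
d = 51.65 mm.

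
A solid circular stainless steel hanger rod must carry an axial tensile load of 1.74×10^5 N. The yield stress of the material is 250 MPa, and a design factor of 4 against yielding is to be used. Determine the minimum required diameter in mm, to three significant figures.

Allowable stress σ_allow = 250/4 = 62.50 MPa.
Required area A = F/σ_allow = 174000/62.50 = 2784 mm².
A = πd²/4 → d = √(4A/π) = 59.54 mm.

d = 59.5 mm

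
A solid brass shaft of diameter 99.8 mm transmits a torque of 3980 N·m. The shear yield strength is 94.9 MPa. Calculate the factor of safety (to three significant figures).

n = 4.65

τ = 16T/(πd³) = 16×3980000/(π×99.8³) = 20.39 MPa.
n = τ_limit/τ = 94.9/20.39 = 4.654.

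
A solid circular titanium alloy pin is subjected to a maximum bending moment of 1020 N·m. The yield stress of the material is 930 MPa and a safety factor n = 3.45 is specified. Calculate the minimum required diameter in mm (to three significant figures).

d = 33.8 mm

σ_allow = 930/3.45 = 269.6 MPa.
For a solid circular section σ = 32M/(πd³), so d³ = 32M/(π σ_allow) = 32×1020000/(π×269.6) = 38540 mm³.
d = 33.78 mm.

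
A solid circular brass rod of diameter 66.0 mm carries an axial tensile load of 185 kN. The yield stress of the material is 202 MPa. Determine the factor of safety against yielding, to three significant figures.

n = 3.74

A = πd²/4 = 3421 mm².
σ = F/A = 185000/3421 = 54.07 MPa.
n = 202/54.07 = 3.736.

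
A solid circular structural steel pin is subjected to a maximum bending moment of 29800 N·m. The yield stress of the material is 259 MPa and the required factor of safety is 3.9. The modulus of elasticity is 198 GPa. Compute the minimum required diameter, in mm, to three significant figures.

d = 166 mm

σ_allow = 259/3.9 = 66.41 MPa.
For a solid circular section σ = 32M/(πd³), so d³ = 32M/(π σ_allow) = 32×2.9800×10^7/(π×66.41) = 4.571×10^6 mm³.
d = 166.0 mm.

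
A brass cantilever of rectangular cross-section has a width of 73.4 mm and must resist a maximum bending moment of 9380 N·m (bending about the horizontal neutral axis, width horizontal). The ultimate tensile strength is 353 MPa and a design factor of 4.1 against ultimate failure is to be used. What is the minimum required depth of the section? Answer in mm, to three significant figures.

h = 94.4 mm

σ_allow = 353/4.1 = 86.10 MPa.
For a rectangular section σ = 6M/(bh²), so h² = 6M/(b σ_allow) = 6×9380000/(73.4×86.10) = 8906 mm².
h = 94.37 mm.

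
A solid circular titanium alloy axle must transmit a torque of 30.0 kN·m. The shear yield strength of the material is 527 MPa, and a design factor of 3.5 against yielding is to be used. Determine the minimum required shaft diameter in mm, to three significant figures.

Allowable shear stress τ_allow = 527/3.5 = 150.6 MPa.
For a solid shaft τ = 16T/(πd³), so d³ = 16T/(π τ_allow) = 16×3.0000×10^7/(π×150.6) = 1.015×10^6 mm³.
d = (1.015×10^6)^(1/3) = 100.5 mm.

d = 100 mm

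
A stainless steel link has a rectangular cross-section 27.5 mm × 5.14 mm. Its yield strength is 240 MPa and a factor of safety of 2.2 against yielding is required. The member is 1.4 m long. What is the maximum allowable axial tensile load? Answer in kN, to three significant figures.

F_allow = 15.4 kN

σ_allow = 240/2.2 = 109.1 MPa.
A = 27.5×5.14 = 141.3 mm².
F_allow = σ_allow × A = 109.1×141.3 = 15420 N.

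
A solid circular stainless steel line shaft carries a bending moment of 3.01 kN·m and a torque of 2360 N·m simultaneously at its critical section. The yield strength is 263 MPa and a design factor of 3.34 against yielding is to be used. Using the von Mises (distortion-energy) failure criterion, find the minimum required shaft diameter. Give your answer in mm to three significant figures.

d = 77.8 mm

σ_allow = σ_y/n = 263/3.34 = 78.74 MPa.
For a solid shaft σ_b = 32M/(πd³) and τ = 16T/(πd³), so the von Mises stress is σ' = (16/πd³)·√(4M²+3T²).
√(4M²+3T²) = √(4×(3.010×10^6)² + 3×(2.360×10^6)²) = 7.277×10^6 N·mm.
d³ = 16×7.277×10^6/(π×78.74) = 470600 mm³.
d = 77.79 mm.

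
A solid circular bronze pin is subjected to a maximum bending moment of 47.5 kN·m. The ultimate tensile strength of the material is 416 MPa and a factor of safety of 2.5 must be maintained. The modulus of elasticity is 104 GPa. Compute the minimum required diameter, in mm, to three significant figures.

d = 143 mm

σ_allow = 416/2.5 = 166.4 MPa.
For a solid circular section σ = 32M/(πd³), so d³ = 32M/(π σ_allow) = 32×4.7500×10^7/(π×166.4) = 2.908×10^6 mm³.
d = 142.7 mm.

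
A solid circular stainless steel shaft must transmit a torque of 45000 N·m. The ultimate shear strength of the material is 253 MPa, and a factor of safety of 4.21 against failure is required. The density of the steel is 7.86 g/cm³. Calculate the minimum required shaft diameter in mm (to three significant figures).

Allowable shear stress τ_allow = 253/4.21 = 60.10 MPa.
For a solid shaft τ = 16T/(πd³), so d³ = 16T/(π τ_allow) = 16×4.5000×10^7/(π×60.10) = 3.814×10^6 mm³.
d = (3.814×10^6)^(1/3) = 156.2 mm.

d = 156 mm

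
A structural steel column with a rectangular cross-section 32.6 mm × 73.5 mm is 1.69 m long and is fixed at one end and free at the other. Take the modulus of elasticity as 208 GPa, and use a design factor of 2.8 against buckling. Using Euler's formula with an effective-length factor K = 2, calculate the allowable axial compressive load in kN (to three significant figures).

Buckling occurs about the weak axis: I_min = h·b³/12 = 73.5×32.6³/12 = 212200 mm⁴ (b = 32.6 mm is the smaller dimension).
Effective length L_e = KL = 2×1.69 m = 3380 mm.
Euler critical load P_cr = π²EI/L_e² = π²×208000×212200/3380² = 38130 N.
P_allow = P_cr/n = 38130/2.8 = 13620 N.

P_allow = 13.6 kN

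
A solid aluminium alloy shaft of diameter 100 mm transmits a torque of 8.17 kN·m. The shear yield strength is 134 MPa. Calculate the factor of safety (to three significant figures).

τ = 16T/(πd³) = 16×8170000/(π×100³) = 41.61 MPa.
n = τ_limit/τ = 134/41.61 = 3.220.

n = 3.22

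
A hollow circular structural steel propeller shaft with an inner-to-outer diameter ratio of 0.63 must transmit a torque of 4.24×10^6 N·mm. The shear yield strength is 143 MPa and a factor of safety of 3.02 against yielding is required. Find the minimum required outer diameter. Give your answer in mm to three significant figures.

d_o = 81.5 mm

τ_allow = 143/3.02 = 47.35 MPa.
For a hollow shaft τ = 16T/[πd_o³(1−k⁴)] with k = 0.63, so 1−k⁴ = 0.8425.
d_o³ = 16T/[π τ_allow (1−k⁴)] = 16×4240000/(π×47.35×0.8425) = 541300 mm³.
d_o = 81.50 mm.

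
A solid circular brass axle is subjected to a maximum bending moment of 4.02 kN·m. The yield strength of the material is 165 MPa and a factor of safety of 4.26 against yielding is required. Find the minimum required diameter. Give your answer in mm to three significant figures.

d = 102 mm

σ_allow = 165/4.26 = 38.73 MPa.
For a solid circular section σ = 32M/(πd³), so d³ = 32M/(π σ_allow) = 32×4020000/(π×38.73) = 1.057×10^6 mm³.
d = 101.9 mm.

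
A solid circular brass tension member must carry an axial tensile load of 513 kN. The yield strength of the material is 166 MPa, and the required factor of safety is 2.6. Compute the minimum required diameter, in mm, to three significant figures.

d = 101 mm

Allowable stress σ_allow = 166/2.6 = 63.85 MPa.
Required area A = F/σ_allow = 513000/63.85 = 8035 mm².
A = πd²/4 → d = √(4A/π) = 101.1 mm.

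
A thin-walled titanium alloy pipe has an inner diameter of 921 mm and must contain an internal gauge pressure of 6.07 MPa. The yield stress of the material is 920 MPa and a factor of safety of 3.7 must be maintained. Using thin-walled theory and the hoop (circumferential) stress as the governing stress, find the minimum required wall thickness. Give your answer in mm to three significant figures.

t = 11.2 mm

σ_allow = 920/3.7 = 248.6 MPa.
Hoop stress σ_h = pD/(2t), so t = pD/(2σ_allow) = 6.07×921/(2×248.6) = 11.24 mm.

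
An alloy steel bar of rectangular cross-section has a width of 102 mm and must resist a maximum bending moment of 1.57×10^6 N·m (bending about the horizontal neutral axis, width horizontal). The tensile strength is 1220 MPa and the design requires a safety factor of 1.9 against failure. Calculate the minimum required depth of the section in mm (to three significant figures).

h = 379 mm

σ_allow = 1220/1.9 = 642.1 MPa.
For a rectangular section σ = 6M/(bh²), so h² = 6M/(b σ_allow) = 6×1.5700×10^9/(102×642.1) = 143800 mm².
h = 379.2 mm.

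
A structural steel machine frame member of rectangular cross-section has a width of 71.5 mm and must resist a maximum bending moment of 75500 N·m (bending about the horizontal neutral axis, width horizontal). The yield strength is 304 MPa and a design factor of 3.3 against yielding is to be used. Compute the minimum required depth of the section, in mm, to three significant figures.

σ_allow = 304/3.3 = 92.12 MPa.
For a rectangular section σ = 6M/(bh²), so h² = 6M/(b σ_allow) = 6×7.5500×10^7/(71.5×92.12) = 68780 mm².
h = 262.3 mm.

h = 262 mm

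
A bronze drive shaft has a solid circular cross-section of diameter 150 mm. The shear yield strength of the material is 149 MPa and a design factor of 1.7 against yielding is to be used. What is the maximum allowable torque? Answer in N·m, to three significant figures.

T_allow = 58100 N·m

τ_allow = 149/1.7 = 87.65 MPa.
For a solid shaft T_allow = τ_allow·πd³/16; πd³/16 = π×150³/16 = 662700 mm³.
T_allow = 87.65×662700 = 5.808×10^7 N·mm = 58080 N·m.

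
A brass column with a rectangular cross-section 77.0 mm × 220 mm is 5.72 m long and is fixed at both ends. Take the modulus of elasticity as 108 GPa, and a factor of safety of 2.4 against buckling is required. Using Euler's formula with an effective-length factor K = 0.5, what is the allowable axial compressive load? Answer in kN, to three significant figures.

P_allow = 454 kN

Buckling occurs about the weak axis: I_min = h·b³/12 = 220×77.0³/12 = 8.370×10^6 mm⁴ (b = 77.0 mm is the smaller dimension).
Effective length L_e = KL = 0.5×5.72 m = 2860 mm.
Euler critical load P_cr = π²EI/L_e² = π²×108000×8.370×10^6/2860² = 1.091×10^6 N.
P_allow = P_cr/n = 1.091×10^6/2.4 = 454500 N.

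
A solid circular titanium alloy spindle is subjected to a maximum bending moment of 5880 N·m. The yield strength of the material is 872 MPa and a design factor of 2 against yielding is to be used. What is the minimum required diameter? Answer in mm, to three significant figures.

σ_allow = 872/2 = 436.0 MPa.
For a solid circular section σ = 32M/(πd³), so d³ = 32M/(π σ_allow) = 32×5880000/(π×436.0) = 137400 mm³.
d = 51.60 mm.

d = 51.6 mm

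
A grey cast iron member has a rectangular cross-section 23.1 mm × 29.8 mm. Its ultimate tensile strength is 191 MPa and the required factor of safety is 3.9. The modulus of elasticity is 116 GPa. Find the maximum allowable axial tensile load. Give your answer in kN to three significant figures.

σ_allow = 191/3.9 = 48.97 MPa.
A = 23.1×29.8 = 688.4 mm².
F_allow = σ_allow × A = 48.97×688.4 = 33710 N.

F_allow = 33.7 kN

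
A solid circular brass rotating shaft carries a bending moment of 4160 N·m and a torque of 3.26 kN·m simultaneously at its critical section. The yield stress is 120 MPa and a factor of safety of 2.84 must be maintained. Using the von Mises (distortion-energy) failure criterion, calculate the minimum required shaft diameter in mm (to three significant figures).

σ_allow = σ_y/n = 120/2.84 = 42.25 MPa.
For a solid shaft σ_b = 32M/(πd³) and τ = 16T/(πd³), so the von Mises stress is σ' = (16/πd³)·√(4M²+3T²).
√(4M²+3T²) = √(4×(4.160×10^6)² + 3×(3.260×10^6)²) = 1.006×10^7 N·mm.
d³ = 16×1.006×10^7/(π×42.25) = 1.212×10^6 mm³.
d = 106.6 mm.

d = 107 mm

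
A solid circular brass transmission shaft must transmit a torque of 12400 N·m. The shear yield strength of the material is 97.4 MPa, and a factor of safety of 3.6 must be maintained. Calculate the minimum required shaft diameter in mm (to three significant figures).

d = 133 mm

Allowable shear stress τ_allow = 97.4/3.6 = 27.06 MPa.
For a solid shaft τ = 16T/(πd³), so d³ = 16T/(π τ_allow) = 16×1.2400×10^7/(π×27.06) = 2.334×10^6 mm³.
d = (2.334×10^6)^(1/3) = 132.7 mm.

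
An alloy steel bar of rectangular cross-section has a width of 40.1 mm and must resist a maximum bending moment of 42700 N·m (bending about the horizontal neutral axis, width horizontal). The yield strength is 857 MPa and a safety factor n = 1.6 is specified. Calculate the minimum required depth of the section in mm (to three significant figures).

h = 109 mm

σ_allow = 857/1.6 = 535.6 MPa.
For a rectangular section σ = 6M/(bh²), so h² = 6M/(b σ_allow) = 6×4.2700×10^7/(40.1×535.6) = 11930 mm².
h = 109.2 mm.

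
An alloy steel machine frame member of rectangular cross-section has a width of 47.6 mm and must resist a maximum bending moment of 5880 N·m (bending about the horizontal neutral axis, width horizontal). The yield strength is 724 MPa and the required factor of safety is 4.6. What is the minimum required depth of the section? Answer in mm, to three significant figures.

h = 68.6 mm

σ_allow = 724/4.6 = 157.4 MPa.
For a rectangular section σ = 6M/(bh²), so h² = 6M/(b σ_allow) = 6×5880000/(47.6×157.4) = 4709 mm².
h = 68.62 mm.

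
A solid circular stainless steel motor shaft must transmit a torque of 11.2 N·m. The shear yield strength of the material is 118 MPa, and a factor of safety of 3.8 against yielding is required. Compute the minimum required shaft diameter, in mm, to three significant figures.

Allowable shear stress τ_allow = 118/3.8 = 31.05 MPa.
For a solid shaft τ = 16T/(πd³), so d³ = 16T/(π τ_allow) = 16×11200/(π×31.05) = 1837 mm³.
d = (1837)^(1/3) = 12.25 mm.

d = 12.2 mm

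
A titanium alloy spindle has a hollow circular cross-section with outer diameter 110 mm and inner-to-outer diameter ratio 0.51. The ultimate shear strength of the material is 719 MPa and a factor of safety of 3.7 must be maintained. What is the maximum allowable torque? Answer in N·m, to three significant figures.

τ_allow = 719/3.7 = 194.3 MPa.
For a hollow shaft T_allow = τ_allow·πd_o³(1−k⁴)/16 with 1−k⁴ = 0.9323, so πd_o³(1−k⁴)/16 = 243700 mm³.
T_allow = 194.3×243700 = 4.735×10^7 N·mm = 47350 N·m.

T_allow = 47300 N·m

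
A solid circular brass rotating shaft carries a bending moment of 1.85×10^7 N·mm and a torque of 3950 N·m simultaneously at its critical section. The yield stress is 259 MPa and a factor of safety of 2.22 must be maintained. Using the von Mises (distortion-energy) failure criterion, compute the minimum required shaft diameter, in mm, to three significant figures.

σ_allow = σ_y/n = 259/2.22 = 116.7 MPa.
For a solid shaft σ_b = 32M/(πd³) and τ = 16T/(πd³), so the von Mises stress is σ' = (16/πd³)·√(4M²+3T²).
√(4M²+3T²) = √(4×(1.850×10^7)² + 3×(3.950×10^6)²) = 3.763×10^7 N·mm.
d³ = 16×3.763×10^7/(π×116.7) = 1.643×10^6 mm³.
d = 118.0 mm.

d = 118 mm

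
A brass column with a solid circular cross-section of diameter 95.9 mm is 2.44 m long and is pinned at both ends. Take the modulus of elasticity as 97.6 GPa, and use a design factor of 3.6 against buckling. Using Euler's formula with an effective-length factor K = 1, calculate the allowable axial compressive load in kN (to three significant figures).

I = πd⁴/64 = π×95.9⁴/64 = 4.152×10^6 mm⁴.
Effective length L_e = KL = 1×2.44 m = 2440 mm.
Euler critical load P_cr = π²EI/L_e² = π²×97600×4.152×10^6/2440² = 671800 N.
P_allow = P_cr/n = 671800/3.6 = 186600 N.

P_allow = 187 kN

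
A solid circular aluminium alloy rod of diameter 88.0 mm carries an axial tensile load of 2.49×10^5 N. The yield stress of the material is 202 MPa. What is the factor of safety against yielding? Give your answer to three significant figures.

A = πd²/4 = 6082 mm².
σ = F/A = 249000/6082 = 40.94 MPa.
n = 202/40.94 = 4.934.

n = 4.93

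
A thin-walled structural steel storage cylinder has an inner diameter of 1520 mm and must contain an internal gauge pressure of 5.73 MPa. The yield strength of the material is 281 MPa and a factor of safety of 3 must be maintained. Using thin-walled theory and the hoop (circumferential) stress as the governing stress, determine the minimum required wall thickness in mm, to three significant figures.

σ_allow = 281/3 = 93.67 MPa.
Hoop stress σ_h = pD/(2t), so t = pD/(2σ_allow) = 5.73×1520/(2×93.67) = 46.49 mm.

t = 46.5 mm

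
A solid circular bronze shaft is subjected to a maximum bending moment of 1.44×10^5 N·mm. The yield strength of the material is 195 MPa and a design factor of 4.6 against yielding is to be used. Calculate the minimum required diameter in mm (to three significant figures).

d = 32.6 mm

σ_allow = 195/4.6 = 42.39 MPa.
For a solid circular section σ = 32M/(πd³), so d³ = 32M/(π σ_allow) = 32×144000/(π×42.39) = 34600 mm³.
d = 32.59 mm.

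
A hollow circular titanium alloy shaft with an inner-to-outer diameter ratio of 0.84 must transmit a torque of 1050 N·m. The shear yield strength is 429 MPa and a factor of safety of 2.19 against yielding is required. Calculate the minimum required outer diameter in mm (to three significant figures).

τ_allow = 429/2.19 = 195.9 MPa.
For a hollow shaft τ = 16T/[πd_o³(1−k⁴)] with k = 0.84, so 1−k⁴ = 0.5021.
d_o³ = 16T/[π τ_allow (1−k⁴)] = 16×1050000/(π×195.9×0.5021) = 54370 mm³.
d_o = 37.88 mm.

d_o = 37.9 mm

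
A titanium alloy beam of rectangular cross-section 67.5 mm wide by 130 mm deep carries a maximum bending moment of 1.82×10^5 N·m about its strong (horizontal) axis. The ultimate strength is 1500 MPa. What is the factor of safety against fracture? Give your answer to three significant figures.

n = 1.57

Section modulus S = bh²/6 = 67.5×130²/6 = 190100 mm³.
σ = M/S = 1.8200×10^8/190100 = 957.3 MPa.
n = 1500/957.3 = 1.567.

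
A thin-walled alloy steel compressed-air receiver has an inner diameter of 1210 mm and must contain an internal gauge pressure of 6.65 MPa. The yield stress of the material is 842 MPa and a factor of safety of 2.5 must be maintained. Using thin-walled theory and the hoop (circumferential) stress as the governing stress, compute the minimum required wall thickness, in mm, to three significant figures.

σ_allow = 842/2.5 = 336.8 MPa.
Hoop stress σ_h = pD/(2t), so t = pD/(2σ_allow) = 6.65×1210/(2×336.8) = 11.95 mm.

t = 11.9 mm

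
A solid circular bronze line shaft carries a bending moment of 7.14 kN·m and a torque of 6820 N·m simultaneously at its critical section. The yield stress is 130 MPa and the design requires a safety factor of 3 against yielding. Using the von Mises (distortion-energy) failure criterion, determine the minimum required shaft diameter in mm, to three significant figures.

σ_allow = σ_y/n = 130/3 = 43.33 MPa.
For a solid shaft σ_b = 32M/(πd³) and τ = 16T/(πd³), so the von Mises stress is σ' = (16/πd³)·√(4M²+3T²).
√(4M²+3T²) = √(4×(7.140×10^6)² + 3×(6.820×10^6)²) = 1.853×10^7 N·mm.
d³ = 16×1.853×10^7/(π×43.33) = 2.178×10^6 mm³.
d = 129.6 mm.

d = 130 mm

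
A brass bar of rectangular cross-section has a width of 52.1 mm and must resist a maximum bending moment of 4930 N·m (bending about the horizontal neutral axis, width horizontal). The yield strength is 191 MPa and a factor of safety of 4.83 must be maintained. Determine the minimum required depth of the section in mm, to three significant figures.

σ_allow = 191/4.83 = 39.54 MPa.
For a rectangular section σ = 6M/(bh²), so h² = 6M/(b σ_allow) = 6×4930000/(52.1×39.54) = 14360 mm².
h = 119.8 mm.

h = 120 mm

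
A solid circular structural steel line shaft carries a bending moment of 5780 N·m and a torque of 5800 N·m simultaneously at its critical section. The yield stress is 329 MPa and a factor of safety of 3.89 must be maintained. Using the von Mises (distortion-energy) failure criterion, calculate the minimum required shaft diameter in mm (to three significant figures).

σ_allow = σ_y/n = 329/3.89 = 84.58 MPa.
For a solid shaft σ_b = 32M/(πd³) and τ = 16T/(πd³), so the von Mises stress is σ' = (16/πd³)·√(4M²+3T²).
√(4M²+3T²) = √(4×(5.780×10^6)² + 3×(5.800×10^6)²) = 1.532×10^7 N·mm.
d³ = 16×1.532×10^7/(π×84.58) = 922200 mm³.
d = 97.34 mm.

d = 97.3 mm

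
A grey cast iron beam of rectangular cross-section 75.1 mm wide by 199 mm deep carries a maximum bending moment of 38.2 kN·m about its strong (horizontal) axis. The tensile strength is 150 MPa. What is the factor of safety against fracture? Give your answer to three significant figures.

n = 1.95

Section modulus S = bh²/6 = 75.1×199²/6 = 495700 mm³.
σ = M/S = 3.8200×10^7/495700 = 77.07 MPa.
n = 150/77.07 = 1.946.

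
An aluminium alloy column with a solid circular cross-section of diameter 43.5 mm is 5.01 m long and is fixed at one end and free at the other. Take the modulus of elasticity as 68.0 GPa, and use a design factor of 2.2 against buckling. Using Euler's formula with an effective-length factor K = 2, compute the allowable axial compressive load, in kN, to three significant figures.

I = πd⁴/64 = π×43.5⁴/64 = 175800 mm⁴.
Effective length L_e = KL = 2×5.01 m = 10020 mm.
Euler critical load P_cr = π²EI/L_e² = π²×68000×175800/10020² = 1175 N.
P_allow = P_cr/n = 1175/2.2 = 534.0 N.

P_allow = 0.534 kN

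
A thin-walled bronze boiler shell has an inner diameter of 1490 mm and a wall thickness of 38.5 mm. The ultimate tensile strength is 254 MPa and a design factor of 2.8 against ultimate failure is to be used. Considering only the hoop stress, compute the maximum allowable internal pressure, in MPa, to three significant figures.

σ_allow = 254/2.8 = 90.71 MPa.
σ_h = pD/(2t) → p_allow = 2σ_allow t/D = 2×90.71×38.5/1490 = 4.688 MPa.

p_allow = 4.69 MPa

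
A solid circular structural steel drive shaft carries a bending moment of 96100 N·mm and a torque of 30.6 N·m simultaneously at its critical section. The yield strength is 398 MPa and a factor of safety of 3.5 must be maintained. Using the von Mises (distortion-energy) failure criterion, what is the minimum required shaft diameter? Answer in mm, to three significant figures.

σ_allow = σ_y/n = 398/3.5 = 113.7 MPa.
For a solid shaft σ_b = 32M/(πd³) and τ = 16T/(πd³), so the von Mises stress is σ' = (16/πd³)·√(4M²+3T²).
√(4M²+3T²) = √(4×(96100)² + 3×(30600)²) = 199400 N·mm.
d³ = 16×199400/(π×113.7) = 8929 mm³.
d = 20.75 mm.

d = 20.7 mm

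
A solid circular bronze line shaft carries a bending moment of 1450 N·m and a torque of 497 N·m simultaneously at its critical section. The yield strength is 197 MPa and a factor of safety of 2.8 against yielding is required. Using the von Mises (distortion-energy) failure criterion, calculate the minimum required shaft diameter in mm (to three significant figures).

σ_allow = σ_y/n = 197/2.8 = 70.36 MPa.
For a solid shaft σ_b = 32M/(πd³) and τ = 16T/(πd³), so the von Mises stress is σ' = (16/πd³)·√(4M²+3T²).
√(4M²+3T²) = √(4×(1.450×10^6)² + 3×(497000)²) = 3.025×10^6 N·mm.
d³ = 16×3.025×10^6/(π×70.36) = 219000 mm³.
d = 60.27 mm.

d = 60.3 mm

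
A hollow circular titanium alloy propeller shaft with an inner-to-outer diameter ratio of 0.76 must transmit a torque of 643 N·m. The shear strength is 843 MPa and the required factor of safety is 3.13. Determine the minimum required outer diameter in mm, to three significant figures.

τ_allow = 843/3.13 = 269.3 MPa.
For a hollow shaft τ = 16T/[πd_o³(1−k⁴)] with k = 0.76, so 1−k⁴ = 0.6664.
d_o³ = 16T/[π τ_allow (1−k⁴)] = 16×643000/(π×269.3×0.6664) = 18250 mm³.
d_o = 26.33 mm.

d_o = 26.3 mm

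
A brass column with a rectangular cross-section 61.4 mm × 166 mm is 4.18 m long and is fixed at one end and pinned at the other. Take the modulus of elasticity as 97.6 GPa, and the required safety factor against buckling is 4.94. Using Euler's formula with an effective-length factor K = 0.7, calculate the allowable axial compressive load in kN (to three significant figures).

P_allow = 72.9 kN

Buckling occurs about the weak axis: I_min = h·b³/12 = 166×61.4³/12 = 3.202×10^6 mm⁴ (b = 61.4 mm is the smaller dimension).
Effective length L_e = KL = 0.7×4.18 m = 2926 mm.
Euler critical load P_cr = π²EI/L_e² = π²×97600×3.202×10^6/2926² = 360300 N.
P_allow = P_cr/n = 360300/4.94 = 72930 N.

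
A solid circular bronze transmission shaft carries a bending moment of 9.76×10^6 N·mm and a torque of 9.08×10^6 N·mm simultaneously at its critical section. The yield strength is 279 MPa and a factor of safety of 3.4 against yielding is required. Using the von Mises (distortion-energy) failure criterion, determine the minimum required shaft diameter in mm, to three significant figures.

d = 116 mm

σ_allow = σ_y/n = 279/3.4 = 82.06 MPa.
For a solid shaft σ_b = 32M/(πd³) and τ = 16T/(πd³), so the von Mises stress is σ' = (16/πd³)·√(4M²+3T²).
√(4M²+3T²) = √(4×(9.760×10^6)² + 3×(9.080×10^6)²) = 2.507×10^7 N·mm.
d³ = 16×2.507×10^7/(π×82.06) = 1.556×10^6 mm³.
d = 115.9 mm.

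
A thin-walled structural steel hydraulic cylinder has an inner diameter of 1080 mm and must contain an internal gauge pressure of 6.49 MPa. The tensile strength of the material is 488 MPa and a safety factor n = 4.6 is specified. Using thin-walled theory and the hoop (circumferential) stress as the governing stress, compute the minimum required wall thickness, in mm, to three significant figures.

σ_allow = 488/4.6 = 106.1 MPa.
Hoop stress σ_h = pD/(2t), so t = pD/(2σ_allow) = 6.49×1080/(2×106.1) = 33.04 mm.

t = 33.0 mm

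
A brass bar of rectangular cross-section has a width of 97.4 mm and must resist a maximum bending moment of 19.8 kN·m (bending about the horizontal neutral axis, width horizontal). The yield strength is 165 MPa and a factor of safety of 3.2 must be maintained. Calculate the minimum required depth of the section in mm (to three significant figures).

h = 154 mm

σ_allow = 165/3.2 = 51.56 MPa.
For a rectangular section σ = 6M/(bh²), so h² = 6M/(b σ_allow) = 6×1.9800×10^7/(97.4×51.56) = 23660 mm².
h = 153.8 mm.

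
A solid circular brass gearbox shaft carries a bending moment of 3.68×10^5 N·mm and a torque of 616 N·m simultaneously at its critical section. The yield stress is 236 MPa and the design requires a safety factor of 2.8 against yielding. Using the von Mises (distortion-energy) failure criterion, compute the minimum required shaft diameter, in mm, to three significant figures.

d = 42.8 mm

σ_allow = σ_y/n = 236/2.8 = 84.29 MPa.
For a solid shaft σ_b = 32M/(πd³) and τ = 16T/(πd³), so the von Mises stress is σ' = (16/πd³)·√(4M²+3T²).
√(4M²+3T²) = √(4×(368000)² + 3×(616000)²) = 1.296×10^6 N·mm.
d³ = 16×1.296×10^6/(π×84.29) = 78320 mm³.
d = 42.79 mm.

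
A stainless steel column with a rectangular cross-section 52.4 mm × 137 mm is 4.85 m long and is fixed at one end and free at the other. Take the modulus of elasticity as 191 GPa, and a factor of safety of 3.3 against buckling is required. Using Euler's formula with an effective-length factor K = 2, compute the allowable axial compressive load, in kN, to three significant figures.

Buckling occurs about the weak axis: I_min = h·b³/12 = 137×52.4³/12 = 1.643×10^6 mm⁴ (b = 52.4 mm is the smaller dimension).
Effective length L_e = KL = 2×4.85 m = 9700 mm.
Euler critical load P_cr = π²EI/L_e² = π²×191000×1.643×10^6/9700² = 32910 N.
P_allow = P_cr/n = 32910/3.3 = 9973 N.

P_allow = 9.97 kN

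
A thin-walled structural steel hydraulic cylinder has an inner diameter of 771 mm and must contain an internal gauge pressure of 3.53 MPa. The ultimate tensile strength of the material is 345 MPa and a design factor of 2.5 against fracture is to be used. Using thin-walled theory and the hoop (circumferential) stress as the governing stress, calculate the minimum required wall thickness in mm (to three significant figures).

t = 9.86 mm

σ_allow = 345/2.5 = 138.0 MPa.
Hoop stress σ_h = pD/(2t), so t = pD/(2σ_allow) = 3.53×771/(2×138.0) = 9.861 mm.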